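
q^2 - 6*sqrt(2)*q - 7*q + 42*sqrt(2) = (q - 7)*(q - 6*sqrt(2))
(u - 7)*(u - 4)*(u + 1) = u^3 - 10*u^2 + 17*u + 28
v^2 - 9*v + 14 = (v - 7)*(v - 2)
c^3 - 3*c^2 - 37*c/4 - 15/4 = (c - 5)*(c + 1/2)*(c + 3/2)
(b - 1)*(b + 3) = b^2 + 2*b - 3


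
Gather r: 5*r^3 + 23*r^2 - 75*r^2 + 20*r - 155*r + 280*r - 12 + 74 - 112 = 5*r^3 - 52*r^2 + 145*r - 50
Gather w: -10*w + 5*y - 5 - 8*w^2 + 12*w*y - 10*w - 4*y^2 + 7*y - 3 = -8*w^2 + w*(12*y - 20) - 4*y^2 + 12*y - 8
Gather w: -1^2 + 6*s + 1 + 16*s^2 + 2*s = 16*s^2 + 8*s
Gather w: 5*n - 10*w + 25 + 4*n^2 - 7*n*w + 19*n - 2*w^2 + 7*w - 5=4*n^2 + 24*n - 2*w^2 + w*(-7*n - 3) + 20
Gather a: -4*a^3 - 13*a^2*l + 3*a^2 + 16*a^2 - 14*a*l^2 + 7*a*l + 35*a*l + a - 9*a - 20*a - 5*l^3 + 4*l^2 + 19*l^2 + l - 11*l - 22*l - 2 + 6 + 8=-4*a^3 + a^2*(19 - 13*l) + a*(-14*l^2 + 42*l - 28) - 5*l^3 + 23*l^2 - 32*l + 12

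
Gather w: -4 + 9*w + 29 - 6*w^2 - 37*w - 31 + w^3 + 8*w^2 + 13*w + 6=w^3 + 2*w^2 - 15*w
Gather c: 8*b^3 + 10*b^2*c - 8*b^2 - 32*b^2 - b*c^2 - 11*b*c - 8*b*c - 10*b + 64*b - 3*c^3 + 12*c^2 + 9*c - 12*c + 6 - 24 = 8*b^3 - 40*b^2 + 54*b - 3*c^3 + c^2*(12 - b) + c*(10*b^2 - 19*b - 3) - 18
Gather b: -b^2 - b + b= -b^2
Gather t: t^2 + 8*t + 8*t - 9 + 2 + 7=t^2 + 16*t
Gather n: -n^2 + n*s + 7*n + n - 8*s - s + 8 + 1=-n^2 + n*(s + 8) - 9*s + 9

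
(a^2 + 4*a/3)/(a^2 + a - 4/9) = 3*a/(3*a - 1)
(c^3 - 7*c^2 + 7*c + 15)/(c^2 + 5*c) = (c^3 - 7*c^2 + 7*c + 15)/(c*(c + 5))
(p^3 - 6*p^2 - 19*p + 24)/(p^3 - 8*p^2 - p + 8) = (p + 3)/(p + 1)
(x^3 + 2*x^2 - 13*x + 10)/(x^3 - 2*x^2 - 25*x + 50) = (x - 1)/(x - 5)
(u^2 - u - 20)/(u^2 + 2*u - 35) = (u + 4)/(u + 7)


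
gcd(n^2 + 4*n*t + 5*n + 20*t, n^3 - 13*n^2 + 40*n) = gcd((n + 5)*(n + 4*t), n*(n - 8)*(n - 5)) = 1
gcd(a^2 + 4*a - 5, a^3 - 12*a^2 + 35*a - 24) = a - 1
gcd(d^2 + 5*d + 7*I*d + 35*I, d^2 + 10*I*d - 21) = d + 7*I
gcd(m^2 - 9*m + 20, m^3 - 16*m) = m - 4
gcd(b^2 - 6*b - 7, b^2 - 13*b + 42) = b - 7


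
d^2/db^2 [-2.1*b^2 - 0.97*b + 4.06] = -4.20000000000000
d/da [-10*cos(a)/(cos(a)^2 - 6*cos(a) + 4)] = 10*(sin(a)^2 + 3)*sin(a)/(sin(a)^2 + 6*cos(a) - 5)^2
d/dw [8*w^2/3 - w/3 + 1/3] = 16*w/3 - 1/3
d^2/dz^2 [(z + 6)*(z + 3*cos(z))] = -3*(z + 6)*cos(z) - 6*sin(z) + 2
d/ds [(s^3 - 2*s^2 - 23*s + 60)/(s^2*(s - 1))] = (s^3 + 46*s^2 - 203*s + 120)/(s^3*(s^2 - 2*s + 1))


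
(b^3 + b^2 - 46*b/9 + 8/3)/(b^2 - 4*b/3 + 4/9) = (3*b^2 + 5*b - 12)/(3*b - 2)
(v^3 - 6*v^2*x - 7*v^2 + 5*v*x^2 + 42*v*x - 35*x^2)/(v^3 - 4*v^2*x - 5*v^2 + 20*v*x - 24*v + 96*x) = (v^3 - 6*v^2*x - 7*v^2 + 5*v*x^2 + 42*v*x - 35*x^2)/(v^3 - 4*v^2*x - 5*v^2 + 20*v*x - 24*v + 96*x)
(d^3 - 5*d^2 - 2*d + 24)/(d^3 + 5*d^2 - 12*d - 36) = (d - 4)/(d + 6)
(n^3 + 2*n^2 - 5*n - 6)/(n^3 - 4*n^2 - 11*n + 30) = (n + 1)/(n - 5)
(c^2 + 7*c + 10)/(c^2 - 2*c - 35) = (c + 2)/(c - 7)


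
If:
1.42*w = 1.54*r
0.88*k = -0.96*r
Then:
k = -1.00590318772137*w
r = 0.922077922077922*w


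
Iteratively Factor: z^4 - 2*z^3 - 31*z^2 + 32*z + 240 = (z - 4)*(z^3 + 2*z^2 - 23*z - 60) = (z - 4)*(z + 3)*(z^2 - z - 20) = (z - 5)*(z - 4)*(z + 3)*(z + 4)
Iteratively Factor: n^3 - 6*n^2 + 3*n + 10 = (n - 2)*(n^2 - 4*n - 5) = (n - 5)*(n - 2)*(n + 1)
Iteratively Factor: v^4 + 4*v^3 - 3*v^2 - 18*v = (v + 3)*(v^3 + v^2 - 6*v) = (v + 3)^2*(v^2 - 2*v) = (v - 2)*(v + 3)^2*(v)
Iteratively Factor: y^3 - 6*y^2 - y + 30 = (y + 2)*(y^2 - 8*y + 15) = (y - 3)*(y + 2)*(y - 5)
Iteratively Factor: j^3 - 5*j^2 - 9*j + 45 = (j - 5)*(j^2 - 9) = (j - 5)*(j - 3)*(j + 3)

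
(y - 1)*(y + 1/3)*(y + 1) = y^3 + y^2/3 - y - 1/3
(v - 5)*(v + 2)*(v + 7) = v^3 + 4*v^2 - 31*v - 70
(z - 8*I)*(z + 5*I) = z^2 - 3*I*z + 40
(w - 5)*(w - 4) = w^2 - 9*w + 20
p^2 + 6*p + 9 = (p + 3)^2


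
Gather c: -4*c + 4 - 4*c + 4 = 8 - 8*c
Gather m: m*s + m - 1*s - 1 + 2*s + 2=m*(s + 1) + s + 1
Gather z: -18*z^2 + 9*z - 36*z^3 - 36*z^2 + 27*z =-36*z^3 - 54*z^2 + 36*z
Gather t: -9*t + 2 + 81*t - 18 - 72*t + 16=0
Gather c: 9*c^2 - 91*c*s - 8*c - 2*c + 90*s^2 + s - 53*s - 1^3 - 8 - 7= 9*c^2 + c*(-91*s - 10) + 90*s^2 - 52*s - 16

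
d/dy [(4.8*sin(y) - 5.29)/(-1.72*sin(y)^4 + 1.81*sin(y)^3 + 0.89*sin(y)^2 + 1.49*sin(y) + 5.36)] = (24.768*sin(y)^4 - 53.7712*sin(y)^3 + 24.4527*sin(y)^2 + 9.4162*sin(y) + 33.6101)*cos(y)/(2.9584*sin(y)^8 - 6.2264*sin(y)^7 + 0.2145*sin(y)^6 - 1.9038*sin(y)^5 - 12.2525*sin(y)^4 + 22.0554*sin(y)^3 + 11.7609*sin(y)^2 + 15.9728*sin(y) + 28.7296)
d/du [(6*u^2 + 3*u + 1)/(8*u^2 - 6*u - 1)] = (-60*u^2 - 28*u + 3)/(64*u^4 - 96*u^3 + 20*u^2 + 12*u + 1)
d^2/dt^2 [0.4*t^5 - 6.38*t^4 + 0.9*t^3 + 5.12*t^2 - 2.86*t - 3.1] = 8.0*t^3 - 76.56*t^2 + 5.4*t + 10.24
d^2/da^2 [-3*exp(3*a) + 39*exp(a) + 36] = (39 - 27*exp(2*a))*exp(a)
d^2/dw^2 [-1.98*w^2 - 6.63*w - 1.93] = -3.96000000000000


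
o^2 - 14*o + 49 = (o - 7)^2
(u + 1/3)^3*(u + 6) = u^4 + 7*u^3 + 19*u^2/3 + 55*u/27 + 2/9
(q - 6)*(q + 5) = q^2 - q - 30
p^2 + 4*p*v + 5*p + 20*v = (p + 5)*(p + 4*v)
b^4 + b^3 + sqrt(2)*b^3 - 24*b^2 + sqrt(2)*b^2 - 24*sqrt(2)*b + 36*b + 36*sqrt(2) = (b - 3)*(b - 2)*(b + 6)*(b + sqrt(2))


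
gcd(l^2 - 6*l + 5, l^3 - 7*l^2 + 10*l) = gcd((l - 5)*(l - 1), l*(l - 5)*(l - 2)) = l - 5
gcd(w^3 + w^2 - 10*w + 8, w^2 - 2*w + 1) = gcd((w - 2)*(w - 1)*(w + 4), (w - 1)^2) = w - 1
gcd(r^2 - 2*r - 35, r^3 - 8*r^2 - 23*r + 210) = r^2 - 2*r - 35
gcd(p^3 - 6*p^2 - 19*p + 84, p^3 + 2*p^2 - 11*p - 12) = p^2 + p - 12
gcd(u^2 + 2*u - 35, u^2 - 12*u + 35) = u - 5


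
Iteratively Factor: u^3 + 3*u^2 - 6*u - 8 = (u + 4)*(u^2 - u - 2) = (u - 2)*(u + 4)*(u + 1)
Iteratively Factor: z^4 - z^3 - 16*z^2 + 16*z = (z - 4)*(z^3 + 3*z^2 - 4*z) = z*(z - 4)*(z^2 + 3*z - 4) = z*(z - 4)*(z + 4)*(z - 1)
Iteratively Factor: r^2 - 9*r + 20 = (r - 4)*(r - 5)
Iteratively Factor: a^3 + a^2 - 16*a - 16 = (a - 4)*(a^2 + 5*a + 4) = (a - 4)*(a + 1)*(a + 4)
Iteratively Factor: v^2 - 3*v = (v)*(v - 3)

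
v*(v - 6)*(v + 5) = v^3 - v^2 - 30*v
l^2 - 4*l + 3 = (l - 3)*(l - 1)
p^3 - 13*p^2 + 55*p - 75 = (p - 5)^2*(p - 3)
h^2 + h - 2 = (h - 1)*(h + 2)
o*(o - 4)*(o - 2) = o^3 - 6*o^2 + 8*o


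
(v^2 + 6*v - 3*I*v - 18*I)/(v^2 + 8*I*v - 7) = (v^2 + 3*v*(2 - I) - 18*I)/(v^2 + 8*I*v - 7)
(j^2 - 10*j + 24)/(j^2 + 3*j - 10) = (j^2 - 10*j + 24)/(j^2 + 3*j - 10)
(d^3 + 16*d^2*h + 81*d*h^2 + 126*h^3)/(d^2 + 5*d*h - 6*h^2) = (d^2 + 10*d*h + 21*h^2)/(d - h)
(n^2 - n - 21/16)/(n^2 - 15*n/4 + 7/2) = (n + 3/4)/(n - 2)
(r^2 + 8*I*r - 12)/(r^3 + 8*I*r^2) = (r^2 + 8*I*r - 12)/(r^2*(r + 8*I))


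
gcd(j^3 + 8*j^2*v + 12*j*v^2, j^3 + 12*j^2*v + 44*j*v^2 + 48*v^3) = j^2 + 8*j*v + 12*v^2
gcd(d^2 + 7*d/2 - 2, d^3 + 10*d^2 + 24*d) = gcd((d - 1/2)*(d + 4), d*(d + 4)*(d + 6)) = d + 4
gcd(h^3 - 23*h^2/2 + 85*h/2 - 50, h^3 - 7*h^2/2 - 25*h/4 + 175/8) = h - 5/2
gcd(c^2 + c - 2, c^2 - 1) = c - 1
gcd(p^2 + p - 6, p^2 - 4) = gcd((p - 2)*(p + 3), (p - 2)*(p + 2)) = p - 2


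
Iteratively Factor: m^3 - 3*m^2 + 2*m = (m - 2)*(m^2 - m) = (m - 2)*(m - 1)*(m)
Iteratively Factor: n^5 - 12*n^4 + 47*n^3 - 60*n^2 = (n - 3)*(n^4 - 9*n^3 + 20*n^2) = (n - 4)*(n - 3)*(n^3 - 5*n^2) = n*(n - 4)*(n - 3)*(n^2 - 5*n) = n^2*(n - 4)*(n - 3)*(n - 5)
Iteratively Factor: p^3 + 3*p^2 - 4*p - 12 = (p - 2)*(p^2 + 5*p + 6) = (p - 2)*(p + 2)*(p + 3)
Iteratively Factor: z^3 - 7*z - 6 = (z - 3)*(z^2 + 3*z + 2) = (z - 3)*(z + 2)*(z + 1)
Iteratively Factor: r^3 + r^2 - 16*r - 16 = (r + 1)*(r^2 - 16) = (r - 4)*(r + 1)*(r + 4)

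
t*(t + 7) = t^2 + 7*t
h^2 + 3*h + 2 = (h + 1)*(h + 2)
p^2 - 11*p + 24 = (p - 8)*(p - 3)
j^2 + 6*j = j*(j + 6)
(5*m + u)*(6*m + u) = 30*m^2 + 11*m*u + u^2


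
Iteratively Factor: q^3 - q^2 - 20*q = (q + 4)*(q^2 - 5*q) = q*(q + 4)*(q - 5)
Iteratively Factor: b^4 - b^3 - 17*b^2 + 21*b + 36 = (b + 4)*(b^3 - 5*b^2 + 3*b + 9) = (b - 3)*(b + 4)*(b^2 - 2*b - 3) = (b - 3)^2*(b + 4)*(b + 1)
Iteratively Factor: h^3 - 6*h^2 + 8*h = (h - 4)*(h^2 - 2*h) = h*(h - 4)*(h - 2)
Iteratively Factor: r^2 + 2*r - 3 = (r + 3)*(r - 1)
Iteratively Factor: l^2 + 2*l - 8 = (l - 2)*(l + 4)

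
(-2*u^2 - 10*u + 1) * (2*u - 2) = -4*u^3 - 16*u^2 + 22*u - 2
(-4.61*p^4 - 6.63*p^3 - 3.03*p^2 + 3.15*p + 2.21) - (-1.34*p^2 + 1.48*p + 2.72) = -4.61*p^4 - 6.63*p^3 - 1.69*p^2 + 1.67*p - 0.51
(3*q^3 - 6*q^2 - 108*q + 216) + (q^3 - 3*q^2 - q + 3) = 4*q^3 - 9*q^2 - 109*q + 219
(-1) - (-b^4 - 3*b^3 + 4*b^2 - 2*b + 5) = b^4 + 3*b^3 - 4*b^2 + 2*b - 6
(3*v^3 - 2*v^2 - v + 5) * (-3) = -9*v^3 + 6*v^2 + 3*v - 15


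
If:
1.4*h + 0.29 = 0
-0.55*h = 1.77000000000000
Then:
No Solution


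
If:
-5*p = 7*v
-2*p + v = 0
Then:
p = 0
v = 0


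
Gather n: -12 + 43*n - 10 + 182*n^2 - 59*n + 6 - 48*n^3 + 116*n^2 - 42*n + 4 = -48*n^3 + 298*n^2 - 58*n - 12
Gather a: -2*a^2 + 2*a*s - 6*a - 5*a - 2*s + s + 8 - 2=-2*a^2 + a*(2*s - 11) - s + 6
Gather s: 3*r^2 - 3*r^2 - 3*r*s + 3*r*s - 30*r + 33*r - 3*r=0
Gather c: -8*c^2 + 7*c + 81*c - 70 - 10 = -8*c^2 + 88*c - 80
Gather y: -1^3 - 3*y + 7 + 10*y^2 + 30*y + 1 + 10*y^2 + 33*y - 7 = 20*y^2 + 60*y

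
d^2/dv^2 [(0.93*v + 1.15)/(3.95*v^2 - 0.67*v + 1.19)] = ((0.93*v + 1.15)*(7.9*v - 0.67)*(15.8*v - 1.34) - (22.041*v + 7.8388)*(3.95*v^2 - 0.67*v + 1.19))/(3.95*v^2 - 0.67*v + 1.19)^3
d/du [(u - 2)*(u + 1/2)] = 2*u - 3/2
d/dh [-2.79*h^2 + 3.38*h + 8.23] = 3.38 - 5.58*h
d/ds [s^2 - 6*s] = 2*s - 6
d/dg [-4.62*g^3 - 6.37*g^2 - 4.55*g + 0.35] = -13.86*g^2 - 12.74*g - 4.55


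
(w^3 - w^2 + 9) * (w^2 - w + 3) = w^5 - 2*w^4 + 4*w^3 + 6*w^2 - 9*w + 27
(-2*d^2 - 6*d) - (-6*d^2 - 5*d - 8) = 4*d^2 - d + 8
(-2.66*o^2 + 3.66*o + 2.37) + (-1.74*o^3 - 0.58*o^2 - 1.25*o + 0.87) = -1.74*o^3 - 3.24*o^2 + 2.41*o + 3.24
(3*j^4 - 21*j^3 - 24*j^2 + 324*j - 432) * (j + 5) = 3*j^5 - 6*j^4 - 129*j^3 + 204*j^2 + 1188*j - 2160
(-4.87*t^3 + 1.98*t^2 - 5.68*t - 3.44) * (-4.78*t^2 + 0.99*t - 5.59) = 23.2786*t^5 - 14.2857*t^4 + 56.3339*t^3 - 0.248199999999997*t^2 + 28.3456*t + 19.2296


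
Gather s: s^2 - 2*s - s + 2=s^2 - 3*s + 2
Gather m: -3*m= -3*m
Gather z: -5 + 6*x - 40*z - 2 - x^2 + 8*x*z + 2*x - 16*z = -x^2 + 8*x + z*(8*x - 56) - 7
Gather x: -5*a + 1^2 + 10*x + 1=-5*a + 10*x + 2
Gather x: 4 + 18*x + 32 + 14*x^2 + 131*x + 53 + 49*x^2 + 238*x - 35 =63*x^2 + 387*x + 54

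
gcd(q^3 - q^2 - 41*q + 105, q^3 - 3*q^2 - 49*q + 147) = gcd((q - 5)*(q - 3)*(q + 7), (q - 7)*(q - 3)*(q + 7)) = q^2 + 4*q - 21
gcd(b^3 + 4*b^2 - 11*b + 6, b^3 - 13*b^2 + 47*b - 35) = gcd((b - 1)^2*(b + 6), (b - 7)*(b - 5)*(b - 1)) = b - 1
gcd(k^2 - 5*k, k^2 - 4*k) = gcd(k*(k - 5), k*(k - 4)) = k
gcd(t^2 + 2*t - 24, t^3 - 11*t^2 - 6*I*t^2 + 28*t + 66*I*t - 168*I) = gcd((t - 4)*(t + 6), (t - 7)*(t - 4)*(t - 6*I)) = t - 4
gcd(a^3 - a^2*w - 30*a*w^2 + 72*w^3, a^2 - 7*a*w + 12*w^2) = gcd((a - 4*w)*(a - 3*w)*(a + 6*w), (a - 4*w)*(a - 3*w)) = a^2 - 7*a*w + 12*w^2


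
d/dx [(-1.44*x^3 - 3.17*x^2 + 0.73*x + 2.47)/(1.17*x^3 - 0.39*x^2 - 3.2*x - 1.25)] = (-8.88178419700125e-16*x^5 + 4.2705*x^4 + 7.5078*x^3 + 7.159*x^2 + 9.8516*x + 6.9915)/(1.3689*x^6 - 0.9126*x^5 - 7.3359*x^4 - 0.428999999999999*x^3 + 11.215*x^2 + 8.0*x + 1.5625)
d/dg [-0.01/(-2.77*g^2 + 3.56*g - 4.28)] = (0.0356 - 0.0554*g)/(2.77*g^2 - 3.56*g + 4.28)^2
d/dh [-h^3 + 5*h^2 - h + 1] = -3*h^2 + 10*h - 1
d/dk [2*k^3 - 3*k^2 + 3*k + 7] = 6*k^2 - 6*k + 3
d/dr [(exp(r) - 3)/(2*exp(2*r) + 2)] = (-2*(exp(r) - 3)*exp(r) + exp(2*r) + 1)*exp(r)/(2*(exp(2*r) + 1)^2)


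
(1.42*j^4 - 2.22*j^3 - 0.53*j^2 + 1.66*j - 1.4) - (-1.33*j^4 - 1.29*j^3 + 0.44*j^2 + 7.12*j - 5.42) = 2.75*j^4 - 0.93*j^3 - 0.97*j^2 - 5.46*j + 4.02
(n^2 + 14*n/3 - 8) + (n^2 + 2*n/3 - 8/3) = 2*n^2 + 16*n/3 - 32/3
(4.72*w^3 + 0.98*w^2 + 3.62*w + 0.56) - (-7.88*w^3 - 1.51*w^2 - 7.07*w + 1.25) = 12.6*w^3 + 2.49*w^2 + 10.69*w - 0.69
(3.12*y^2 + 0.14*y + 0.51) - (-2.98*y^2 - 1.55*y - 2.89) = 6.1*y^2 + 1.69*y + 3.4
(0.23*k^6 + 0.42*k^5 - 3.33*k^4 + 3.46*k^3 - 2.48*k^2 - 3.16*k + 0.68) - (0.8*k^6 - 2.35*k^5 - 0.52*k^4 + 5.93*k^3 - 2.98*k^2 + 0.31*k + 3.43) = -0.57*k^6 + 2.77*k^5 - 2.81*k^4 - 2.47*k^3 + 0.5*k^2 - 3.47*k - 2.75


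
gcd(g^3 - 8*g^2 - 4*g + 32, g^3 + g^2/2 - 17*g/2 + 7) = g - 2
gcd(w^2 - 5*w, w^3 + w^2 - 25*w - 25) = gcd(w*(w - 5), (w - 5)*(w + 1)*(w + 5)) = w - 5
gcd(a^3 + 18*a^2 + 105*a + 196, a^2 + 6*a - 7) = a + 7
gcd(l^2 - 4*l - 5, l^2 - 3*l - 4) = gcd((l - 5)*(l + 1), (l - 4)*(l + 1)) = l + 1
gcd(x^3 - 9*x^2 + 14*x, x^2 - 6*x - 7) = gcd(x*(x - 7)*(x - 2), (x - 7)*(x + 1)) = x - 7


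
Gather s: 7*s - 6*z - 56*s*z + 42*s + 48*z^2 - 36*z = s*(49 - 56*z) + 48*z^2 - 42*z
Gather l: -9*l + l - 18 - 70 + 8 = -8*l - 80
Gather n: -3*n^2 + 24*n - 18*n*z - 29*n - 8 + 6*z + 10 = -3*n^2 + n*(-18*z - 5) + 6*z + 2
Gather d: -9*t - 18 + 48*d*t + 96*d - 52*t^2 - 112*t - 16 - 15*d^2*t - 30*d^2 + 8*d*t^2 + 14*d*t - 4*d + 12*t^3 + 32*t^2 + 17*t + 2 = d^2*(-15*t - 30) + d*(8*t^2 + 62*t + 92) + 12*t^3 - 20*t^2 - 104*t - 32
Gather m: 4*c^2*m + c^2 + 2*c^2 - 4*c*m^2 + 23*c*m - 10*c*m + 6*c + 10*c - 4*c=3*c^2 - 4*c*m^2 + 12*c + m*(4*c^2 + 13*c)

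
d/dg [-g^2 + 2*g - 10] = 2 - 2*g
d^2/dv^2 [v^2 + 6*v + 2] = 2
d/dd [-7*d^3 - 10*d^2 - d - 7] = -21*d^2 - 20*d - 1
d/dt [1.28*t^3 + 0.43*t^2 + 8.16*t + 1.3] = 3.84*t^2 + 0.86*t + 8.16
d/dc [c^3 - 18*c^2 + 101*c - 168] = 3*c^2 - 36*c + 101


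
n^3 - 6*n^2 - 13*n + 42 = (n - 7)*(n - 2)*(n + 3)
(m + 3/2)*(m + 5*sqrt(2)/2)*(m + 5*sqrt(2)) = m^3 + 3*m^2/2 + 15*sqrt(2)*m^2/2 + 45*sqrt(2)*m/4 + 25*m + 75/2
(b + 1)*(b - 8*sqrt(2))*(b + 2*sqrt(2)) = b^3 - 6*sqrt(2)*b^2 + b^2 - 32*b - 6*sqrt(2)*b - 32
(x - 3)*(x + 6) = x^2 + 3*x - 18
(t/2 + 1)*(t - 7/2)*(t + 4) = t^3/2 + 5*t^2/4 - 13*t/2 - 14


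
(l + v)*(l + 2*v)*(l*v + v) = l^3*v + 3*l^2*v^2 + l^2*v + 2*l*v^3 + 3*l*v^2 + 2*v^3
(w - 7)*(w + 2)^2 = w^3 - 3*w^2 - 24*w - 28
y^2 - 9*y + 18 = (y - 6)*(y - 3)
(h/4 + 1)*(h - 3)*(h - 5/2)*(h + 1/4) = h^4/4 - 5*h^3/16 - 119*h^2/32 + 211*h/32 + 15/8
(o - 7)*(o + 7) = o^2 - 49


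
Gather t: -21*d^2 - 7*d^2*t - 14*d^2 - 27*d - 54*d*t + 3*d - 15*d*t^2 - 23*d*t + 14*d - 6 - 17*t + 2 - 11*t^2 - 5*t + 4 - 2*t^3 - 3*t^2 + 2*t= -35*d^2 - 10*d - 2*t^3 + t^2*(-15*d - 14) + t*(-7*d^2 - 77*d - 20)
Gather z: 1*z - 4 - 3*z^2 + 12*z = -3*z^2 + 13*z - 4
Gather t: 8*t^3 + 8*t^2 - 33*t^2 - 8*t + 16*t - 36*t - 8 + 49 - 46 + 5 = 8*t^3 - 25*t^2 - 28*t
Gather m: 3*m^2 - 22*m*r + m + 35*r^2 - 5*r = 3*m^2 + m*(1 - 22*r) + 35*r^2 - 5*r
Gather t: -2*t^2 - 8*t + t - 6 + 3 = -2*t^2 - 7*t - 3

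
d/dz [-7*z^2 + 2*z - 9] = 2 - 14*z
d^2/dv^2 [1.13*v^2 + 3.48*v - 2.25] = 2.26000000000000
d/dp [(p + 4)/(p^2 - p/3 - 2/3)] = 3*(3*p^2 - p - (p + 4)*(6*p - 1) - 2)/(-3*p^2 + p + 2)^2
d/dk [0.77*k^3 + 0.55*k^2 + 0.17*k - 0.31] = 2.31*k^2 + 1.1*k + 0.17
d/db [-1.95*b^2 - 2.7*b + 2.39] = -3.9*b - 2.7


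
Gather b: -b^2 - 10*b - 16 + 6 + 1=-b^2 - 10*b - 9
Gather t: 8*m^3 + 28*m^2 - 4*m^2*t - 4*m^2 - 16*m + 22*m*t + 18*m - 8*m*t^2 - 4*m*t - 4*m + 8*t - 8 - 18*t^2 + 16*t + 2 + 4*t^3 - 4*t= 8*m^3 + 24*m^2 - 2*m + 4*t^3 + t^2*(-8*m - 18) + t*(-4*m^2 + 18*m + 20) - 6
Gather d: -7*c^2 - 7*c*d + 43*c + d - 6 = -7*c^2 + 43*c + d*(1 - 7*c) - 6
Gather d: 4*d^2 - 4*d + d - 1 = 4*d^2 - 3*d - 1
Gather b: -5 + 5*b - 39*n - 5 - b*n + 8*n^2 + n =b*(5 - n) + 8*n^2 - 38*n - 10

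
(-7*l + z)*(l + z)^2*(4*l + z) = -28*l^4 - 59*l^3*z - 33*l^2*z^2 - l*z^3 + z^4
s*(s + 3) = s^2 + 3*s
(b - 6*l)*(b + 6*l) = b^2 - 36*l^2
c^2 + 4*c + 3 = (c + 1)*(c + 3)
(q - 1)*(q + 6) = q^2 + 5*q - 6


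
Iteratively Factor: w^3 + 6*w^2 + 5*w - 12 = (w + 4)*(w^2 + 2*w - 3) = (w - 1)*(w + 4)*(w + 3)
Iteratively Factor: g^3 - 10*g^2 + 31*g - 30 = (g - 3)*(g^2 - 7*g + 10) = (g - 5)*(g - 3)*(g - 2)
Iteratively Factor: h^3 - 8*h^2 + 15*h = (h - 5)*(h^2 - 3*h) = (h - 5)*(h - 3)*(h)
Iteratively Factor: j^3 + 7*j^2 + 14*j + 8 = (j + 1)*(j^2 + 6*j + 8) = (j + 1)*(j + 2)*(j + 4)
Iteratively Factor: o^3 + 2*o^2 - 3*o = (o + 3)*(o^2 - o) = o*(o + 3)*(o - 1)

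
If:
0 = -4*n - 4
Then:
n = -1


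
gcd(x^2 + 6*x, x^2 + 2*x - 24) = x + 6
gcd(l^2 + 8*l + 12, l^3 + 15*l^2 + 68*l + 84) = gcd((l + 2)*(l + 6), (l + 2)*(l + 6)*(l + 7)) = l^2 + 8*l + 12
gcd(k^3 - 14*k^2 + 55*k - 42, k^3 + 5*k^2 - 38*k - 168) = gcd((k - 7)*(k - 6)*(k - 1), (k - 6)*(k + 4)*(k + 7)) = k - 6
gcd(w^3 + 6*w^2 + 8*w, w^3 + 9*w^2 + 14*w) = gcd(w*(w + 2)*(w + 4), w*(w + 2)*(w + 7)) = w^2 + 2*w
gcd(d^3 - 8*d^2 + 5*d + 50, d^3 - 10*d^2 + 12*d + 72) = d + 2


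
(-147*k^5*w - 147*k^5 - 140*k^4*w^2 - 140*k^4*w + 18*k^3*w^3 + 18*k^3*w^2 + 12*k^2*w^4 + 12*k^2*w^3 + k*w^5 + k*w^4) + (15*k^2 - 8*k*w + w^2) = -147*k^5*w - 147*k^5 - 140*k^4*w^2 - 140*k^4*w + 18*k^3*w^3 + 18*k^3*w^2 + 12*k^2*w^4 + 12*k^2*w^3 + 15*k^2 + k*w^5 + k*w^4 - 8*k*w + w^2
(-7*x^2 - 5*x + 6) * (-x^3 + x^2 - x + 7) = 7*x^5 - 2*x^4 - 4*x^3 - 38*x^2 - 41*x + 42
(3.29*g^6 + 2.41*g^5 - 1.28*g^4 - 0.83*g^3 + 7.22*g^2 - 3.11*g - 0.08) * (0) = 0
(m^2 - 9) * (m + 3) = m^3 + 3*m^2 - 9*m - 27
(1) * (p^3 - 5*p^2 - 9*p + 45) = p^3 - 5*p^2 - 9*p + 45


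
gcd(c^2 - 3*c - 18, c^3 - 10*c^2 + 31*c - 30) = 1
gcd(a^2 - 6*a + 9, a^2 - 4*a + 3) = a - 3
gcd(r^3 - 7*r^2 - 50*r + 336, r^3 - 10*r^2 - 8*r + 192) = r^2 - 14*r + 48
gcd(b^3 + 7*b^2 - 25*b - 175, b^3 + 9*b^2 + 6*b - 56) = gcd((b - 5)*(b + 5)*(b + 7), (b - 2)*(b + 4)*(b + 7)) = b + 7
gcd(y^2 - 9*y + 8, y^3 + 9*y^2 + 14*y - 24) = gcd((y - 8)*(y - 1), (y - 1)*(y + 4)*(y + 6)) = y - 1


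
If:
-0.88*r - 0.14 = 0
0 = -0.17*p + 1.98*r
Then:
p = -1.85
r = -0.16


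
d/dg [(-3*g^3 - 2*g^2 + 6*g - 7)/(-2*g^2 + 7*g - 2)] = (6*g^4 - 42*g^3 + 16*g^2 - 20*g + 37)/(4*g^4 - 28*g^3 + 57*g^2 - 28*g + 4)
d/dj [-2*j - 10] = -2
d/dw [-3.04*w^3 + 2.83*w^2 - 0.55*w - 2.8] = -9.12*w^2 + 5.66*w - 0.55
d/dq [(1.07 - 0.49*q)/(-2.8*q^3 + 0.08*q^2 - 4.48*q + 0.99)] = (-2.744*q^3 + 9.0272*q^2 - 0.1712*q + 4.3085)/(7.84*q^6 - 0.448*q^5 + 25.0944*q^4 - 6.2608*q^3 + 20.2288*q^2 - 8.8704*q + 0.9801)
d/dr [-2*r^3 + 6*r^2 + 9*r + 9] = -6*r^2 + 12*r + 9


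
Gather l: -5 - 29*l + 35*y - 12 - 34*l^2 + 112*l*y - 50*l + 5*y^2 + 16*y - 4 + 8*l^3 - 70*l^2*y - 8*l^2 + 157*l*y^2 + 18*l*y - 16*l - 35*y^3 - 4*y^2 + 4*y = 8*l^3 + l^2*(-70*y - 42) + l*(157*y^2 + 130*y - 95) - 35*y^3 + y^2 + 55*y - 21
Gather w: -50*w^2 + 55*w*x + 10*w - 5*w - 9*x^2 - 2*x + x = -50*w^2 + w*(55*x + 5) - 9*x^2 - x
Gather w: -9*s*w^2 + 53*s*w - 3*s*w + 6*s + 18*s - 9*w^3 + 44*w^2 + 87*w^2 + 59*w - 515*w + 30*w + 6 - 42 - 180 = 24*s - 9*w^3 + w^2*(131 - 9*s) + w*(50*s - 426) - 216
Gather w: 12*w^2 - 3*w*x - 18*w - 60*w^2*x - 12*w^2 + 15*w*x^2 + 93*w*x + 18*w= -60*w^2*x + w*(15*x^2 + 90*x)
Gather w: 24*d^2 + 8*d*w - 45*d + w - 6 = 24*d^2 - 45*d + w*(8*d + 1) - 6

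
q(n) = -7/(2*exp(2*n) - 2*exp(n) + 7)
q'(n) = -7*(-4*exp(2*n) + 2*exp(n))/(2*exp(2*n) - 2*exp(n) + 7)^2 = (28*exp(n) - 14)*exp(n)/(2*exp(2*n) - 2*exp(n) + 7)^2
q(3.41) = -0.00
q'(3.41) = 0.01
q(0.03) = -0.99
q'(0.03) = 0.31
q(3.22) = -0.01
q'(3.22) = 0.01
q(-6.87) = -1.00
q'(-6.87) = -0.00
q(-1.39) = -1.06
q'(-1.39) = -0.04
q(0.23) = -0.91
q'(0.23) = 0.46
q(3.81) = -0.00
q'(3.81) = 0.00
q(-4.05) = -1.00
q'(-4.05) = -0.00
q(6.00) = 0.00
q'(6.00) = 0.00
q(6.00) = 0.00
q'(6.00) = 0.00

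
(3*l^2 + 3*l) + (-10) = 3*l^2 + 3*l - 10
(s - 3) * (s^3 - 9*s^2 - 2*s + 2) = s^4 - 12*s^3 + 25*s^2 + 8*s - 6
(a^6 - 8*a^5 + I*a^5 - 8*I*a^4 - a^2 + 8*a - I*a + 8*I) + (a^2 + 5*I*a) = a^6 - 8*a^5 + I*a^5 - 8*I*a^4 + 8*a + 4*I*a + 8*I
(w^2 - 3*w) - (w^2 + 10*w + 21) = -13*w - 21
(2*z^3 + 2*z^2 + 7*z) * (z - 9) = 2*z^4 - 16*z^3 - 11*z^2 - 63*z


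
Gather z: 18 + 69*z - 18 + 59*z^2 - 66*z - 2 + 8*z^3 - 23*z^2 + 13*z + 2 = 8*z^3 + 36*z^2 + 16*z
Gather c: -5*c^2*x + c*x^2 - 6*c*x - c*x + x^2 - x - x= -5*c^2*x + c*(x^2 - 7*x) + x^2 - 2*x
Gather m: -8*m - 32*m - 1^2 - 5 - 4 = -40*m - 10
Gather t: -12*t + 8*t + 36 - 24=12 - 4*t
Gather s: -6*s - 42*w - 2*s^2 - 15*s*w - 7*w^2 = -2*s^2 + s*(-15*w - 6) - 7*w^2 - 42*w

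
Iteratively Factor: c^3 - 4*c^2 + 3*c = (c - 1)*(c^2 - 3*c) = (c - 3)*(c - 1)*(c)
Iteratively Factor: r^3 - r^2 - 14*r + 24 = (r - 2)*(r^2 + r - 12) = (r - 2)*(r + 4)*(r - 3)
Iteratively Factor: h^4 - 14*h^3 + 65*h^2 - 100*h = (h)*(h^3 - 14*h^2 + 65*h - 100) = h*(h - 5)*(h^2 - 9*h + 20) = h*(h - 5)^2*(h - 4)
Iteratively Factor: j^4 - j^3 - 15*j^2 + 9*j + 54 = (j + 3)*(j^3 - 4*j^2 - 3*j + 18) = (j - 3)*(j + 3)*(j^2 - j - 6) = (j - 3)^2*(j + 3)*(j + 2)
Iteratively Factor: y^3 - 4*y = (y - 2)*(y^2 + 2*y) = (y - 2)*(y + 2)*(y)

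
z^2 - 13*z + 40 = (z - 8)*(z - 5)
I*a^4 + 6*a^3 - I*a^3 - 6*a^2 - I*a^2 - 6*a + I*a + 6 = (a - 1)^2*(a - 6*I)*(I*a + I)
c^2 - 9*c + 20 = (c - 5)*(c - 4)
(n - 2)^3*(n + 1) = n^4 - 5*n^3 + 6*n^2 + 4*n - 8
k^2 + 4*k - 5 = (k - 1)*(k + 5)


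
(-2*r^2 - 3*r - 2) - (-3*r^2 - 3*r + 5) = r^2 - 7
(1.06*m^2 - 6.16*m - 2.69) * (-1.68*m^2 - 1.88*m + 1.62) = -1.7808*m^4 + 8.356*m^3 + 17.8172*m^2 - 4.922*m - 4.3578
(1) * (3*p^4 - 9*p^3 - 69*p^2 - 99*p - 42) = 3*p^4 - 9*p^3 - 69*p^2 - 99*p - 42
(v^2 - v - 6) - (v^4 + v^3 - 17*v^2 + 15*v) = -v^4 - v^3 + 18*v^2 - 16*v - 6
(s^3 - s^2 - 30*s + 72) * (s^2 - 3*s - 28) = s^5 - 4*s^4 - 55*s^3 + 190*s^2 + 624*s - 2016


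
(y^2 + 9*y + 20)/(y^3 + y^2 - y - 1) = (y^2 + 9*y + 20)/(y^3 + y^2 - y - 1)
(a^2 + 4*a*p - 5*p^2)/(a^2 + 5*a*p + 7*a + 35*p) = (a - p)/(a + 7)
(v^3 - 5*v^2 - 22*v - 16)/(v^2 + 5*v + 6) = (v^2 - 7*v - 8)/(v + 3)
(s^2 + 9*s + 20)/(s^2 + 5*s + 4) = (s + 5)/(s + 1)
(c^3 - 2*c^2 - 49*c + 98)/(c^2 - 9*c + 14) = c + 7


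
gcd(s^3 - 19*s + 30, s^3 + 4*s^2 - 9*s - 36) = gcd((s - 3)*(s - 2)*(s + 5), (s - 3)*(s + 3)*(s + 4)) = s - 3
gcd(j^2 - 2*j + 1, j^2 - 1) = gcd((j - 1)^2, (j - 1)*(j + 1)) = j - 1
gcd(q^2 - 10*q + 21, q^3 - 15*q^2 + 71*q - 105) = q^2 - 10*q + 21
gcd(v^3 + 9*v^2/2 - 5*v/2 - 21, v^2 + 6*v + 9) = v + 3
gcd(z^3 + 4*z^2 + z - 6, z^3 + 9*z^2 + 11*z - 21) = z^2 + 2*z - 3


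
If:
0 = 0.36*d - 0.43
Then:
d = 1.19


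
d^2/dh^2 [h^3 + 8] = 6*h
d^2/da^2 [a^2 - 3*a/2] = 2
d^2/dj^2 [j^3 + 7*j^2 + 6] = 6*j + 14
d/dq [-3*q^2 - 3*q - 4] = -6*q - 3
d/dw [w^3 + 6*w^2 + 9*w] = 3*w^2 + 12*w + 9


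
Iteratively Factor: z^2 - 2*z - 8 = (z - 4)*(z + 2)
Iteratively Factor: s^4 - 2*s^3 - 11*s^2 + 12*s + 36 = (s - 3)*(s^3 + s^2 - 8*s - 12) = (s - 3)*(s + 2)*(s^2 - s - 6) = (s - 3)*(s + 2)^2*(s - 3)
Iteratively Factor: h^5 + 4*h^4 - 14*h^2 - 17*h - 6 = (h + 1)*(h^4 + 3*h^3 - 3*h^2 - 11*h - 6) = (h + 1)^2*(h^3 + 2*h^2 - 5*h - 6) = (h + 1)^2*(h + 3)*(h^2 - h - 2) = (h - 2)*(h + 1)^2*(h + 3)*(h + 1)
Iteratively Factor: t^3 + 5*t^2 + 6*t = (t + 3)*(t^2 + 2*t) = (t + 2)*(t + 3)*(t)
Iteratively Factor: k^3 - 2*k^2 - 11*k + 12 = (k + 3)*(k^2 - 5*k + 4) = (k - 4)*(k + 3)*(k - 1)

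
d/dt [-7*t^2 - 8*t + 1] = -14*t - 8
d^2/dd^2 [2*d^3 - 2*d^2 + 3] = 12*d - 4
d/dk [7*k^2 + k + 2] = 14*k + 1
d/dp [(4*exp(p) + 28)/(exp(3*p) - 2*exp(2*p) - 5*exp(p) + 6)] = 4*((exp(p) + 7)*(-3*exp(2*p) + 4*exp(p) + 5) + exp(3*p) - 2*exp(2*p) - 5*exp(p) + 6)*exp(p)/(exp(3*p) - 2*exp(2*p) - 5*exp(p) + 6)^2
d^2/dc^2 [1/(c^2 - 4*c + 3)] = 2*(-c^2 + 4*c + 4*(c - 2)^2 - 3)/(c^2 - 4*c + 3)^3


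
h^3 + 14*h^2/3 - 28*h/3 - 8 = (h - 2)*(h + 2/3)*(h + 6)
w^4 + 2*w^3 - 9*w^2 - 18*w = w*(w - 3)*(w + 2)*(w + 3)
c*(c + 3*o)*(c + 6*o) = c^3 + 9*c^2*o + 18*c*o^2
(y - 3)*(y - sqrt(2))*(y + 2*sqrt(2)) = y^3 - 3*y^2 + sqrt(2)*y^2 - 3*sqrt(2)*y - 4*y + 12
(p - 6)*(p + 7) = p^2 + p - 42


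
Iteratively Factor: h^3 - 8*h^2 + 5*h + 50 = (h - 5)*(h^2 - 3*h - 10) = (h - 5)^2*(h + 2)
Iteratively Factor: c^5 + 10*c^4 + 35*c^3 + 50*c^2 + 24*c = (c + 3)*(c^4 + 7*c^3 + 14*c^2 + 8*c) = (c + 1)*(c + 3)*(c^3 + 6*c^2 + 8*c) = (c + 1)*(c + 3)*(c + 4)*(c^2 + 2*c) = (c + 1)*(c + 2)*(c + 3)*(c + 4)*(c)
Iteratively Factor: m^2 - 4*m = (m - 4)*(m)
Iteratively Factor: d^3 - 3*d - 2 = (d + 1)*(d^2 - d - 2) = (d - 2)*(d + 1)*(d + 1)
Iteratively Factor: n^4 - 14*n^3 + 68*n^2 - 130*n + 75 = (n - 1)*(n^3 - 13*n^2 + 55*n - 75) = (n - 5)*(n - 1)*(n^2 - 8*n + 15) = (n - 5)^2*(n - 1)*(n - 3)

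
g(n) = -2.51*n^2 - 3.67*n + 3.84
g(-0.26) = 4.62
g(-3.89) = -19.87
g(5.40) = -89.17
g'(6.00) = -33.79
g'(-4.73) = 20.07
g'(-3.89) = 15.86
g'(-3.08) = 11.79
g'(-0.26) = -2.36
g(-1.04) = 4.94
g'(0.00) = -3.67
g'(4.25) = -25.00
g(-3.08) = -8.67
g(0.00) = 3.84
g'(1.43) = -10.85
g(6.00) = -108.54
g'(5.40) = -30.78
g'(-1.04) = 1.55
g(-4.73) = -34.96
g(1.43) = -6.54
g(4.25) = -57.09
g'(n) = -5.02*n - 3.67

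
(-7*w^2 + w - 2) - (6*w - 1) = -7*w^2 - 5*w - 1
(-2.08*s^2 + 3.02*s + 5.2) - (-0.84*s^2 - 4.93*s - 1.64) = -1.24*s^2 + 7.95*s + 6.84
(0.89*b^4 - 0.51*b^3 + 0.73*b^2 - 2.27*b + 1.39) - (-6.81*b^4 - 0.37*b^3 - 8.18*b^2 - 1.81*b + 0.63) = 7.7*b^4 - 0.14*b^3 + 8.91*b^2 - 0.46*b + 0.76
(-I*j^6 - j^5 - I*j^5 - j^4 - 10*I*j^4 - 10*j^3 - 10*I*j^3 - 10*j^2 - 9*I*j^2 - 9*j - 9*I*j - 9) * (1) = -I*j^6 - j^5 - I*j^5 - j^4 - 10*I*j^4 - 10*j^3 - 10*I*j^3 - 10*j^2 - 9*I*j^2 - 9*j - 9*I*j - 9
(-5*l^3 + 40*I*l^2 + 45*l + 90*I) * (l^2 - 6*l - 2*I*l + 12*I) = -5*l^5 + 30*l^4 + 50*I*l^4 + 125*l^3 - 300*I*l^3 - 750*l^2 + 180*l - 1080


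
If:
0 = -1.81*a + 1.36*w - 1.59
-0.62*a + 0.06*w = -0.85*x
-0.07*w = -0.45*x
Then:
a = 0.62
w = 1.99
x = 0.31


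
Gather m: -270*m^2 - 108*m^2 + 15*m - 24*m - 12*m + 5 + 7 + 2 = -378*m^2 - 21*m + 14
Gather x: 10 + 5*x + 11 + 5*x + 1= 10*x + 22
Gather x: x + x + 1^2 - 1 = 2*x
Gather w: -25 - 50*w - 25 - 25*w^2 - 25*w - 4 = -25*w^2 - 75*w - 54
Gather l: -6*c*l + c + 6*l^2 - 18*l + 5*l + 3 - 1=c + 6*l^2 + l*(-6*c - 13) + 2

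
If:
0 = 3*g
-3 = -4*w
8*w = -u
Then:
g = 0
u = -6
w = 3/4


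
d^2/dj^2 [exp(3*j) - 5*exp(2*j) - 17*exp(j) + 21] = (9*exp(2*j) - 20*exp(j) - 17)*exp(j)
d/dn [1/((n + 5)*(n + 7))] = 2*(-n - 6)/(n^4 + 24*n^3 + 214*n^2 + 840*n + 1225)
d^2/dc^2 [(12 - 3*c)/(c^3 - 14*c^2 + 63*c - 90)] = 6*(-(c - 4)*(3*c^2 - 28*c + 63)^2 + (3*c^2 - 28*c + (c - 4)*(3*c - 14) + 63)*(c^3 - 14*c^2 + 63*c - 90))/(c^3 - 14*c^2 + 63*c - 90)^3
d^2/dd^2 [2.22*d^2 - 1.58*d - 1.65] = 4.44000000000000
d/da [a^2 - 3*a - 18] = 2*a - 3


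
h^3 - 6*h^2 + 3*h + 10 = (h - 5)*(h - 2)*(h + 1)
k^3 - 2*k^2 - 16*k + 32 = (k - 4)*(k - 2)*(k + 4)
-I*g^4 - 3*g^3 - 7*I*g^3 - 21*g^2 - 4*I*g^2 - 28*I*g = g*(g + 7)*(g - 4*I)*(-I*g + 1)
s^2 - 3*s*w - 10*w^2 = (s - 5*w)*(s + 2*w)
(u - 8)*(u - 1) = u^2 - 9*u + 8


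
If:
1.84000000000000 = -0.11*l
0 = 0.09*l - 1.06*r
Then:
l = -16.73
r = -1.42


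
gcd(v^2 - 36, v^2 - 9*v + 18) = v - 6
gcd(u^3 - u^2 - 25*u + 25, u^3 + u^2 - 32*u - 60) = u + 5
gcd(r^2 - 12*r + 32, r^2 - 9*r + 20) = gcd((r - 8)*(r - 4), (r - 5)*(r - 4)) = r - 4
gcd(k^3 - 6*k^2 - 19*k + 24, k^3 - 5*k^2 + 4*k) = k - 1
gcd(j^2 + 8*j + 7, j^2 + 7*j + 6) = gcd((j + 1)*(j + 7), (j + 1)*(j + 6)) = j + 1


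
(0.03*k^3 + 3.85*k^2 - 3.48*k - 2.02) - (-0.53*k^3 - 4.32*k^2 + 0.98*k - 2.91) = 0.56*k^3 + 8.17*k^2 - 4.46*k + 0.89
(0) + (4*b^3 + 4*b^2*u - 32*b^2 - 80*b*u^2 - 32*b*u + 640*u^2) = 4*b^3 + 4*b^2*u - 32*b^2 - 80*b*u^2 - 32*b*u + 640*u^2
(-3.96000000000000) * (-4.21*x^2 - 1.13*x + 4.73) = 16.6716*x^2 + 4.4748*x - 18.7308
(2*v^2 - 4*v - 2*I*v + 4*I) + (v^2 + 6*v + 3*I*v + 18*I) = 3*v^2 + 2*v + I*v + 22*I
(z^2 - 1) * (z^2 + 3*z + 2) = z^4 + 3*z^3 + z^2 - 3*z - 2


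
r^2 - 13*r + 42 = (r - 7)*(r - 6)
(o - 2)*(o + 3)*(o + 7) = o^3 + 8*o^2 + o - 42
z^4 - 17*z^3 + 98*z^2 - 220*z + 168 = (z - 7)*(z - 6)*(z - 2)^2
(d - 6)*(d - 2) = d^2 - 8*d + 12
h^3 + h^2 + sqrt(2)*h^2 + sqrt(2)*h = h*(h + 1)*(h + sqrt(2))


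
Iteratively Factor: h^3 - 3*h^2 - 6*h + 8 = (h - 1)*(h^2 - 2*h - 8) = (h - 4)*(h - 1)*(h + 2)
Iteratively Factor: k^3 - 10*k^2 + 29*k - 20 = (k - 5)*(k^2 - 5*k + 4) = (k - 5)*(k - 1)*(k - 4)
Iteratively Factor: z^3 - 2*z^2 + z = (z - 1)*(z^2 - z) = (z - 1)^2*(z)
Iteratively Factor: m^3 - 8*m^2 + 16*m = (m - 4)*(m^2 - 4*m) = m*(m - 4)*(m - 4)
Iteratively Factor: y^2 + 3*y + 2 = (y + 1)*(y + 2)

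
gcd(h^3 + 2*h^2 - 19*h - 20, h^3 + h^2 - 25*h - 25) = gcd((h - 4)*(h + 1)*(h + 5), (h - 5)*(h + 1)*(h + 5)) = h^2 + 6*h + 5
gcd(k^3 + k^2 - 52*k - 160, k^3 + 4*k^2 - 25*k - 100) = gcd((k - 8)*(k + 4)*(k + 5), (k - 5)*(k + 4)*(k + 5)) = k^2 + 9*k + 20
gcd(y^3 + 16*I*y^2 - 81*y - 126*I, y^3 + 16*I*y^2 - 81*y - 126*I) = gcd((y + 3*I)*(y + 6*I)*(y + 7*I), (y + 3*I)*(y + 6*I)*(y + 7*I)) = y^3 + 16*I*y^2 - 81*y - 126*I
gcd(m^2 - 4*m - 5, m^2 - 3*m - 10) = m - 5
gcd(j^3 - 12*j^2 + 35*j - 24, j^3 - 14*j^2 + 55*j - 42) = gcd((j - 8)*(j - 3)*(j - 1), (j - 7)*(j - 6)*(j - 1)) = j - 1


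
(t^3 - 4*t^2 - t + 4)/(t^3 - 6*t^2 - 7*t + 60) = (t^2 - 1)/(t^2 - 2*t - 15)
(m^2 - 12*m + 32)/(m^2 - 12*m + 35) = (m^2 - 12*m + 32)/(m^2 - 12*m + 35)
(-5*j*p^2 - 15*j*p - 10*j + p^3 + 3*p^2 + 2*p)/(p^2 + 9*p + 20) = (-5*j*p^2 - 15*j*p - 10*j + p^3 + 3*p^2 + 2*p)/(p^2 + 9*p + 20)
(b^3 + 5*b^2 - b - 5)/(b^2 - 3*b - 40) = (b^2 - 1)/(b - 8)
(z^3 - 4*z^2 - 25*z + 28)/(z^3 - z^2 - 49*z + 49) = (z + 4)/(z + 7)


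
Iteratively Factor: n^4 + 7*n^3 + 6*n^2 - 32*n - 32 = (n + 4)*(n^3 + 3*n^2 - 6*n - 8) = (n - 2)*(n + 4)*(n^2 + 5*n + 4) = (n - 2)*(n + 1)*(n + 4)*(n + 4)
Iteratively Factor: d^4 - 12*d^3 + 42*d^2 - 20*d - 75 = (d - 5)*(d^3 - 7*d^2 + 7*d + 15) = (d - 5)^2*(d^2 - 2*d - 3) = (d - 5)^2*(d - 3)*(d + 1)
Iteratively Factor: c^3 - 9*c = (c - 3)*(c^2 + 3*c) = (c - 3)*(c + 3)*(c)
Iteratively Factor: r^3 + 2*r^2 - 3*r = (r - 1)*(r^2 + 3*r) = r*(r - 1)*(r + 3)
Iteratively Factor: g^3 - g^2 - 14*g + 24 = (g - 2)*(g^2 + g - 12) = (g - 2)*(g + 4)*(g - 3)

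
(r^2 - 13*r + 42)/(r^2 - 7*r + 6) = (r - 7)/(r - 1)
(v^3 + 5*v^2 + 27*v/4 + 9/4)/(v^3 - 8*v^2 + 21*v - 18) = (4*v^3 + 20*v^2 + 27*v + 9)/(4*(v^3 - 8*v^2 + 21*v - 18))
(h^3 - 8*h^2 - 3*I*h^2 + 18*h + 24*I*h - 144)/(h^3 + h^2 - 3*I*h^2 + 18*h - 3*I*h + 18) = (h - 8)/(h + 1)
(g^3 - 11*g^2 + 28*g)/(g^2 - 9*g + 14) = g*(g - 4)/(g - 2)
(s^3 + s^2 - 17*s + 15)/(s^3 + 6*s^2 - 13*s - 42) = (s^2 + 4*s - 5)/(s^2 + 9*s + 14)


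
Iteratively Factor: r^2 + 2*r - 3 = (r - 1)*(r + 3)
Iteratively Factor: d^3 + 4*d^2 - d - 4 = (d - 1)*(d^2 + 5*d + 4) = (d - 1)*(d + 1)*(d + 4)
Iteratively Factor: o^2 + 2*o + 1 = (o + 1)*(o + 1)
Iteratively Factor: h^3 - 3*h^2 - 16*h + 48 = (h - 3)*(h^2 - 16) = (h - 3)*(h + 4)*(h - 4)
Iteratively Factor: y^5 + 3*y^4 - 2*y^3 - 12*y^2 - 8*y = (y + 1)*(y^4 + 2*y^3 - 4*y^2 - 8*y) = (y - 2)*(y + 1)*(y^3 + 4*y^2 + 4*y) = y*(y - 2)*(y + 1)*(y^2 + 4*y + 4) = y*(y - 2)*(y + 1)*(y + 2)*(y + 2)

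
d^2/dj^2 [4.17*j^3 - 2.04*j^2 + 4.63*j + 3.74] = 25.02*j - 4.08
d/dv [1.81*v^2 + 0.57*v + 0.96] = 3.62*v + 0.57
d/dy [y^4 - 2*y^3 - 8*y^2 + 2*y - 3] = 4*y^3 - 6*y^2 - 16*y + 2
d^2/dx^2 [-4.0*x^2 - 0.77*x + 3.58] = -8.00000000000000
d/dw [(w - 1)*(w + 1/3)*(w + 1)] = 3*w^2 + 2*w/3 - 1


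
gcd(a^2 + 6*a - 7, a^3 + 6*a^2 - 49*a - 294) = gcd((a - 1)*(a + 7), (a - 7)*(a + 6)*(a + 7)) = a + 7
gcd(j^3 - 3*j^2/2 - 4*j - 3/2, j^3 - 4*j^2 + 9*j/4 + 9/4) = j^2 - 5*j/2 - 3/2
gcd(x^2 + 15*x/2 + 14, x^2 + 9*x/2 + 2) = x + 4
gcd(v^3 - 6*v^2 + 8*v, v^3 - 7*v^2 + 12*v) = v^2 - 4*v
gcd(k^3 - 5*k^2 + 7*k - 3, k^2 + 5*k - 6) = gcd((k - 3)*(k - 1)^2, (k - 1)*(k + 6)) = k - 1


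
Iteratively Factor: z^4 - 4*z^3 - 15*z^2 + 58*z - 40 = (z + 4)*(z^3 - 8*z^2 + 17*z - 10) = (z - 5)*(z + 4)*(z^2 - 3*z + 2) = (z - 5)*(z - 1)*(z + 4)*(z - 2)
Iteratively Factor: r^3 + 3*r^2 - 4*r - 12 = (r + 3)*(r^2 - 4) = (r + 2)*(r + 3)*(r - 2)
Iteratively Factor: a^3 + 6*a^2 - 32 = (a - 2)*(a^2 + 8*a + 16) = (a - 2)*(a + 4)*(a + 4)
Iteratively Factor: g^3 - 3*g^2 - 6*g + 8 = (g - 1)*(g^2 - 2*g - 8) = (g - 4)*(g - 1)*(g + 2)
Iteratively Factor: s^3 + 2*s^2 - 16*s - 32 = (s - 4)*(s^2 + 6*s + 8) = (s - 4)*(s + 2)*(s + 4)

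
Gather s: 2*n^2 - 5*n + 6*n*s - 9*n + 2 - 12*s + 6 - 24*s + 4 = 2*n^2 - 14*n + s*(6*n - 36) + 12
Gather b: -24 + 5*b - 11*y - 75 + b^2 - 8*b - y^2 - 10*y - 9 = b^2 - 3*b - y^2 - 21*y - 108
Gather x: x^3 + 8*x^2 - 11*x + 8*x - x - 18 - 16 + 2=x^3 + 8*x^2 - 4*x - 32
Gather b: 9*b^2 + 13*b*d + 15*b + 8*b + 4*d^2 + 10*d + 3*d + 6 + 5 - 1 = 9*b^2 + b*(13*d + 23) + 4*d^2 + 13*d + 10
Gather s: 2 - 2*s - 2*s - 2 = -4*s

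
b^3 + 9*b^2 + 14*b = b*(b + 2)*(b + 7)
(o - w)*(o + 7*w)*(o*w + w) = o^3*w + 6*o^2*w^2 + o^2*w - 7*o*w^3 + 6*o*w^2 - 7*w^3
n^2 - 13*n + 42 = (n - 7)*(n - 6)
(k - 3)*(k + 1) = k^2 - 2*k - 3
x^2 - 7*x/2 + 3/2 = (x - 3)*(x - 1/2)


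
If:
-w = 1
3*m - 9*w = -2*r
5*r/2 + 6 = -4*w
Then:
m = -37/15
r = -4/5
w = -1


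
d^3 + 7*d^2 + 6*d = d*(d + 1)*(d + 6)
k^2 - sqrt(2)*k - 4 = (k - 2*sqrt(2))*(k + sqrt(2))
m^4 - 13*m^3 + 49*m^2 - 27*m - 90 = (m - 6)*(m - 5)*(m - 3)*(m + 1)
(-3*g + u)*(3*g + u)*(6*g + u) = -54*g^3 - 9*g^2*u + 6*g*u^2 + u^3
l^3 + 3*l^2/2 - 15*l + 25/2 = (l - 5/2)*(l - 1)*(l + 5)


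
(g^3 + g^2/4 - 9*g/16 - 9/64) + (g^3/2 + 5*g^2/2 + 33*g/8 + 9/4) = 3*g^3/2 + 11*g^2/4 + 57*g/16 + 135/64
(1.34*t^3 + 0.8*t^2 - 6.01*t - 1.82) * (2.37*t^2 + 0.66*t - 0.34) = 3.1758*t^5 + 2.7804*t^4 - 14.1713*t^3 - 8.552*t^2 + 0.8422*t + 0.6188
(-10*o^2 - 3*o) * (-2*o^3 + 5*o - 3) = 20*o^5 + 6*o^4 - 50*o^3 + 15*o^2 + 9*o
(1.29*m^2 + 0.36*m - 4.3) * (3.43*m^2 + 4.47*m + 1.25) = 4.4247*m^4 + 7.0011*m^3 - 11.5273*m^2 - 18.771*m - 5.375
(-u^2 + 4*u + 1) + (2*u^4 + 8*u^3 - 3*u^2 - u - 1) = 2*u^4 + 8*u^3 - 4*u^2 + 3*u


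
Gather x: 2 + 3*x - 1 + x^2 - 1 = x^2 + 3*x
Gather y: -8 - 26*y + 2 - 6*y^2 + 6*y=-6*y^2 - 20*y - 6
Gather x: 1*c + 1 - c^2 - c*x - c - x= -c^2 + x*(-c - 1) + 1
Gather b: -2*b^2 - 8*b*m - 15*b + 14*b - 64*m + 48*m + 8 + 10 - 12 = -2*b^2 + b*(-8*m - 1) - 16*m + 6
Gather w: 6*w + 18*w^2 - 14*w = 18*w^2 - 8*w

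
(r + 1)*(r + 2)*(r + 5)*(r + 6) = r^4 + 14*r^3 + 65*r^2 + 112*r + 60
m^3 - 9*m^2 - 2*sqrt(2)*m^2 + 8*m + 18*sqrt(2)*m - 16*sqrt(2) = (m - 8)*(m - 1)*(m - 2*sqrt(2))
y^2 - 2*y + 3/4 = (y - 3/2)*(y - 1/2)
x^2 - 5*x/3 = x*(x - 5/3)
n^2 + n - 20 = (n - 4)*(n + 5)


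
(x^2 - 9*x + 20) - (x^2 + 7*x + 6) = 14 - 16*x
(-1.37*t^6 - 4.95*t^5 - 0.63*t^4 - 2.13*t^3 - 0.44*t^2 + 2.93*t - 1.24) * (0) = 0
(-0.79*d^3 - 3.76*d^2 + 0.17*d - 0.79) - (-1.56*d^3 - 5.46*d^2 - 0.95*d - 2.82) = 0.77*d^3 + 1.7*d^2 + 1.12*d + 2.03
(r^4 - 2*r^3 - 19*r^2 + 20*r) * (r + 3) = r^5 + r^4 - 25*r^3 - 37*r^2 + 60*r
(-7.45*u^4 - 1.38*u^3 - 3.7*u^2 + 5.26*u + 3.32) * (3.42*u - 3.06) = -25.479*u^5 + 18.0774*u^4 - 8.4312*u^3 + 29.3112*u^2 - 4.7412*u - 10.1592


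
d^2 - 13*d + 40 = (d - 8)*(d - 5)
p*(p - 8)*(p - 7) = p^3 - 15*p^2 + 56*p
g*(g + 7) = g^2 + 7*g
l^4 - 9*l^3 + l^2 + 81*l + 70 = (l - 7)*(l - 5)*(l + 1)*(l + 2)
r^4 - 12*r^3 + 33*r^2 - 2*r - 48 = (r - 8)*(r - 3)*(r - 2)*(r + 1)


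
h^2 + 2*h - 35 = (h - 5)*(h + 7)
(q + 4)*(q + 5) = q^2 + 9*q + 20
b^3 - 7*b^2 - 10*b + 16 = (b - 8)*(b - 1)*(b + 2)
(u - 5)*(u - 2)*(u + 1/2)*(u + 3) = u^4 - 7*u^3/2 - 13*u^2 + 49*u/2 + 15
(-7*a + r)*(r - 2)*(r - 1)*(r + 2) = -7*a*r^3 + 7*a*r^2 + 28*a*r - 28*a + r^4 - r^3 - 4*r^2 + 4*r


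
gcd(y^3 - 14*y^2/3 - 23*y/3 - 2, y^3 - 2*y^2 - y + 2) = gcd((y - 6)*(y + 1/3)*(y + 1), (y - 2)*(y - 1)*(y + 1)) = y + 1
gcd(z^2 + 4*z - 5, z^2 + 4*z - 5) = z^2 + 4*z - 5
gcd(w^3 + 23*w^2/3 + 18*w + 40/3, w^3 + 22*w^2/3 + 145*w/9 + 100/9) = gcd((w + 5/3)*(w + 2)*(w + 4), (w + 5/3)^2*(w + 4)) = w^2 + 17*w/3 + 20/3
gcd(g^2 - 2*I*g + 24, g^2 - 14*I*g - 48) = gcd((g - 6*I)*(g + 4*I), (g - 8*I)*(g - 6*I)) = g - 6*I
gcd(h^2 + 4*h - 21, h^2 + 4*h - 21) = h^2 + 4*h - 21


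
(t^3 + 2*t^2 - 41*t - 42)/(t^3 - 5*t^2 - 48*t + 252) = (t + 1)/(t - 6)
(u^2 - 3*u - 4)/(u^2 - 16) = (u + 1)/(u + 4)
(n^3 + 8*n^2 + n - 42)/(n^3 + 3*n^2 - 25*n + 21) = (n^2 + n - 6)/(n^2 - 4*n + 3)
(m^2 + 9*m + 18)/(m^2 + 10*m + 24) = (m + 3)/(m + 4)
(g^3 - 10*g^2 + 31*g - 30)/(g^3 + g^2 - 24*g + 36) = (g - 5)/(g + 6)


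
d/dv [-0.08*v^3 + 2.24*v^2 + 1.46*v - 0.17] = -0.24*v^2 + 4.48*v + 1.46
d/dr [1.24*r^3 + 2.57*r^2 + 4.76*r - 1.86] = 3.72*r^2 + 5.14*r + 4.76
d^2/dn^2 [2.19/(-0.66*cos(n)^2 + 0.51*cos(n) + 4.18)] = (-3.815856*(1 - cos(n)^2)^2 + 2.211462*cos(n)^3 - 26.644635*cos(n)^2 + 0.245718*cos(n) + 17.038638)/(-0.66*cos(n)^2 + 0.51*cos(n) + 4.18)^3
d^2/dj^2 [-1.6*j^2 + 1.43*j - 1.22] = -3.20000000000000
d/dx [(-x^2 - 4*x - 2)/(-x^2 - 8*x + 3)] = 2*(2*x^2 - 5*x - 14)/(x^4 + 16*x^3 + 58*x^2 - 48*x + 9)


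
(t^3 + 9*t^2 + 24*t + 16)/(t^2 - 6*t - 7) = (t^2 + 8*t + 16)/(t - 7)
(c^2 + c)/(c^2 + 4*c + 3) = c/(c + 3)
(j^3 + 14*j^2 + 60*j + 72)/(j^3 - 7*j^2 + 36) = (j^2 + 12*j + 36)/(j^2 - 9*j + 18)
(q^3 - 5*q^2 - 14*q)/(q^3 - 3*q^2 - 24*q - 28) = q/(q + 2)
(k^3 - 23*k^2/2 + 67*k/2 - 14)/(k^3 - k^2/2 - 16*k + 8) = (k - 7)/(k + 4)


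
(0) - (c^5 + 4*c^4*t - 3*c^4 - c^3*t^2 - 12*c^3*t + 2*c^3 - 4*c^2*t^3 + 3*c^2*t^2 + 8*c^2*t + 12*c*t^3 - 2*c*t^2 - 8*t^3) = -c^5 - 4*c^4*t + 3*c^4 + c^3*t^2 + 12*c^3*t - 2*c^3 + 4*c^2*t^3 - 3*c^2*t^2 - 8*c^2*t - 12*c*t^3 + 2*c*t^2 + 8*t^3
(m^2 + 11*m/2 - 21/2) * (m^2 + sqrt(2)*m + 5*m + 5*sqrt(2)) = m^4 + sqrt(2)*m^3 + 21*m^3/2 + 21*sqrt(2)*m^2/2 + 17*m^2 - 105*m/2 + 17*sqrt(2)*m - 105*sqrt(2)/2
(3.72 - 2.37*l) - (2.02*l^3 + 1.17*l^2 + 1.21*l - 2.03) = -2.02*l^3 - 1.17*l^2 - 3.58*l + 5.75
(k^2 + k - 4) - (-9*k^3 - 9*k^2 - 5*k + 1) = 9*k^3 + 10*k^2 + 6*k - 5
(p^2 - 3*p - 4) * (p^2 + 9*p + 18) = p^4 + 6*p^3 - 13*p^2 - 90*p - 72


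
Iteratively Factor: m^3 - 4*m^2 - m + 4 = (m - 1)*(m^2 - 3*m - 4) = (m - 1)*(m + 1)*(m - 4)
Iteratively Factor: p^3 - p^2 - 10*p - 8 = (p + 2)*(p^2 - 3*p - 4) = (p - 4)*(p + 2)*(p + 1)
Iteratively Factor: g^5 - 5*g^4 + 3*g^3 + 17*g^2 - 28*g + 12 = (g - 1)*(g^4 - 4*g^3 - g^2 + 16*g - 12) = (g - 1)*(g + 2)*(g^3 - 6*g^2 + 11*g - 6) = (g - 1)^2*(g + 2)*(g^2 - 5*g + 6) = (g - 2)*(g - 1)^2*(g + 2)*(g - 3)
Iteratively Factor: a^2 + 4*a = (a + 4)*(a)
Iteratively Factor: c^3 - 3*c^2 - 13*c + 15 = (c - 5)*(c^2 + 2*c - 3) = (c - 5)*(c + 3)*(c - 1)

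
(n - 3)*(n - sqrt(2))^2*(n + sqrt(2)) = n^4 - 3*n^3 - sqrt(2)*n^3 - 2*n^2 + 3*sqrt(2)*n^2 + 2*sqrt(2)*n + 6*n - 6*sqrt(2)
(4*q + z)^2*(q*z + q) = 16*q^3*z + 16*q^3 + 8*q^2*z^2 + 8*q^2*z + q*z^3 + q*z^2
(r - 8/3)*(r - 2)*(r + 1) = r^3 - 11*r^2/3 + 2*r/3 + 16/3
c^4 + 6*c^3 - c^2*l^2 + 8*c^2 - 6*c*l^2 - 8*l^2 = (c + 2)*(c + 4)*(c - l)*(c + l)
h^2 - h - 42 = (h - 7)*(h + 6)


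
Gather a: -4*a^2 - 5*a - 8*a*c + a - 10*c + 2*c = -4*a^2 + a*(-8*c - 4) - 8*c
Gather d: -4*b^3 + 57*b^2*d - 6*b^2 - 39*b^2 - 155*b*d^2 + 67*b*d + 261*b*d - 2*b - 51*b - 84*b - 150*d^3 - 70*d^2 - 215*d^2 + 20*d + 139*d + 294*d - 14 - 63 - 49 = -4*b^3 - 45*b^2 - 137*b - 150*d^3 + d^2*(-155*b - 285) + d*(57*b^2 + 328*b + 453) - 126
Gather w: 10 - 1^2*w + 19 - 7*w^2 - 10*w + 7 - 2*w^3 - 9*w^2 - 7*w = -2*w^3 - 16*w^2 - 18*w + 36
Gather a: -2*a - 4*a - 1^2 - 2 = -6*a - 3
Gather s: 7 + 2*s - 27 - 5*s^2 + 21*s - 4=-5*s^2 + 23*s - 24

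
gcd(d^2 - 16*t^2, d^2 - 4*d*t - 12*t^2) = 1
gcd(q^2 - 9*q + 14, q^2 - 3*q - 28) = q - 7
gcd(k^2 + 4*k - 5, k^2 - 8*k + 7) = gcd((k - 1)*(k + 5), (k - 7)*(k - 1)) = k - 1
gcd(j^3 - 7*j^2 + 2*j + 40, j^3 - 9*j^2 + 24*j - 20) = j - 5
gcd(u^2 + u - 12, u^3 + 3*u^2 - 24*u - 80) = u + 4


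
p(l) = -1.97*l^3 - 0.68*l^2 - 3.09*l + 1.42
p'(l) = -5.91*l^2 - 1.36*l - 3.09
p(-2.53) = 36.79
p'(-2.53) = -37.48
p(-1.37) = 9.44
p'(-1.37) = -12.32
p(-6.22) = 468.40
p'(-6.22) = -223.28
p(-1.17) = 7.26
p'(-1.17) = -9.59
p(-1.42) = 10.08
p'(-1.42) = -13.08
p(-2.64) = 41.09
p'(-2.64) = -40.69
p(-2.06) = 22.12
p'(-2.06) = -25.37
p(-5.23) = 280.80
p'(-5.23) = -157.63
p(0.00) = 1.42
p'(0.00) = -3.09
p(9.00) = -1517.60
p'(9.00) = -494.04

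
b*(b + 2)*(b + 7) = b^3 + 9*b^2 + 14*b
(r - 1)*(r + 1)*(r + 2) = r^3 + 2*r^2 - r - 2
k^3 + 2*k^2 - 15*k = k*(k - 3)*(k + 5)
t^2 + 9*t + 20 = (t + 4)*(t + 5)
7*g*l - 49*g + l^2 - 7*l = (7*g + l)*(l - 7)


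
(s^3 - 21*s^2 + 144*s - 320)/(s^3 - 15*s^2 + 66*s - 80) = (s - 8)/(s - 2)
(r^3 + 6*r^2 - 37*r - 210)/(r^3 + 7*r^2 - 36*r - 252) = (r + 5)/(r + 6)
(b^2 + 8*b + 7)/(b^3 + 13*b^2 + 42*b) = (b + 1)/(b*(b + 6))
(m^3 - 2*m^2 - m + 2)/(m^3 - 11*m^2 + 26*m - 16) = (m + 1)/(m - 8)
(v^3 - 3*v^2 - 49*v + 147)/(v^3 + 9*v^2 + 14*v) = (v^2 - 10*v + 21)/(v*(v + 2))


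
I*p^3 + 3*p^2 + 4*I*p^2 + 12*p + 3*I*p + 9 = (p + 3)*(p - 3*I)*(I*p + I)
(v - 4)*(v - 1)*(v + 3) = v^3 - 2*v^2 - 11*v + 12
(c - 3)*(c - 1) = c^2 - 4*c + 3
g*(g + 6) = g^2 + 6*g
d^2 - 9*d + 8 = (d - 8)*(d - 1)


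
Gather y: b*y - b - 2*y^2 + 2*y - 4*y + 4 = -b - 2*y^2 + y*(b - 2) + 4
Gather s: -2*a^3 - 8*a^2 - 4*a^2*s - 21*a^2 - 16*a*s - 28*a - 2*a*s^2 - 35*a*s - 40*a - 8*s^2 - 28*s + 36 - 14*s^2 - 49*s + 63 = -2*a^3 - 29*a^2 - 68*a + s^2*(-2*a - 22) + s*(-4*a^2 - 51*a - 77) + 99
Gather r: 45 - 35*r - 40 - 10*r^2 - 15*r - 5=-10*r^2 - 50*r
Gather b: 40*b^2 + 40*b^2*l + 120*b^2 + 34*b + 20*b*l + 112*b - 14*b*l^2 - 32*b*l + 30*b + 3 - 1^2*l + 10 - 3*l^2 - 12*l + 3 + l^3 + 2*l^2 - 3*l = b^2*(40*l + 160) + b*(-14*l^2 - 12*l + 176) + l^3 - l^2 - 16*l + 16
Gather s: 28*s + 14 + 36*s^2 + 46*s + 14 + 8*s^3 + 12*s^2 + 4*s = 8*s^3 + 48*s^2 + 78*s + 28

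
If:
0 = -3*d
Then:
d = 0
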